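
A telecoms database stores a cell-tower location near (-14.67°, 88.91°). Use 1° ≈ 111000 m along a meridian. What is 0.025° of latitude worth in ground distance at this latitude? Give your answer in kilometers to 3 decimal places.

2.775 kilometers

0.025° × 111000 m/° = 2775 m.
That is 2775 m = 2.775 km.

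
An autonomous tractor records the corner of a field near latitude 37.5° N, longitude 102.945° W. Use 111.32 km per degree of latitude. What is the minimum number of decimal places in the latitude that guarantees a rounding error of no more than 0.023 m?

7

One degree of latitude covers 111320 m.
Rounding to N decimal places gives at most 0.5 × 10⁻ᴺ degrees of error, i.e. 0.5 × 10⁻ᴺ × 111320 m.
Need 0.5 × 111320 × 10⁻ᴺ ≤ 0.023 → 10⁻ᴺ ≤ 4.132e-07, so N ≥ 6.38.
N = 6 would give 0.0557 m (too coarse); N = 7 gives 0.00557 m ≤ 0.023 m.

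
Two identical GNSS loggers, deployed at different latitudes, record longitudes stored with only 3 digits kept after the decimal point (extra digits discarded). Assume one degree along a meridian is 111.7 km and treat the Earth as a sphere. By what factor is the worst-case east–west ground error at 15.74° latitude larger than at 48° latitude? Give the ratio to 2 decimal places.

1.44

Truncating at 3 decimal places can drop up to a full unit in the last place, so the longitude may be off by as much as 0.001°.
At 15.74°: 0.001° × 111700 × cos 15.74° = 0.001 × 111700 × 0.9625 ≈ 107.51 m.
At 48°: 0.001° × 111700 × cos 48° = 0.001 × 111700 × 0.6691 ≈ 74.742 m.
Ratio: 107.51 / 74.742 = cos 15.74° / cos 48° ≈ 1.4384.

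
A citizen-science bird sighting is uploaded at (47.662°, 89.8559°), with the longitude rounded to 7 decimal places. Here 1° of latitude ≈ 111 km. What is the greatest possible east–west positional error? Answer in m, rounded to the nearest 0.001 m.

Rounding to 7 decimal places leaves the longitude within ±5e-08° of the true value.
Parallels shrink by cos φ, so at 47.662° a degree of longitude is 111000 × 0.6735 ≈ 74758.8 m.
Maximum E–W displacement: 5e-08 × 74758.8 = 0.00373794 m.

0.004 m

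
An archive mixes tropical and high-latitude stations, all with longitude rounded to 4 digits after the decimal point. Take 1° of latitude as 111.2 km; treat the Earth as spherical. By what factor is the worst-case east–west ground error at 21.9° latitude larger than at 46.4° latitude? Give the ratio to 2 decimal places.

Rounding to 4 decimal places leaves the longitude within ±5e-05° of the true value.
At 21.9°: 5e-05° × 111200 × cos 21.9° = 5e-05 × 111200 × 0.9278 ≈ 5.1588 m.
At 46.4°: 5e-05° × 111200 × cos 46.4° = 5e-05 × 111200 × 0.6896 ≈ 3.8343 m.
Ratio: 5.1588 / 3.8343 = cos 21.9° / cos 46.4° ≈ 1.3454.

1.35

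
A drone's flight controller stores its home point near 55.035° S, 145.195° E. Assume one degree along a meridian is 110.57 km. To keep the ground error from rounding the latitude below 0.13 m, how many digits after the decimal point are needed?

One degree of latitude covers 110570 m.
N decimal places → at most half a unit in the last place, 0.5 × 10⁻ᴺ° = 110570/2 × 10⁻ᴺ m.
Need 0.5 × 110570 × 10⁻ᴺ ≤ 0.13 → 10⁻ᴺ ≤ 2.351e-06, so N ≥ 5.63.
At 5 places the error can reach 0.553 m, but 6 places keeps it to 0.0553 m.

6 decimal places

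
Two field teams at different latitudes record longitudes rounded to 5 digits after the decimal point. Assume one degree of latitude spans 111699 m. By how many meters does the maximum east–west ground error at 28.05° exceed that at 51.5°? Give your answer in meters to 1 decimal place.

0.1 meters

Rounding to 5 decimal places leaves the longitude within ±5e-06° of the true value.
At 28.05°: 5e-06° × 111699 × cos 28.05° = 5e-06 × 111699 × 0.8825 ≈ 0.49289 m.
Error at 51.5° = 5e-06° × 111699 × cos 51.5° ≈ 0.5585 × 0.6225 = 0.34767 m.
So the lower-latitude error exceeds the higher by 0.49289 − 0.34767 = 0.14522 m.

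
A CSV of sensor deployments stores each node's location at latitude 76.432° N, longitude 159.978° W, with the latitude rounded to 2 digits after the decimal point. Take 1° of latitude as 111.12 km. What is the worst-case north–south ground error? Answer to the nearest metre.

556 metres

Rounding to 2 decimal places leaves the latitude within ±0.005° of the true value.
So the N–S error is at most 0.005 × 111120 = 555.6 m.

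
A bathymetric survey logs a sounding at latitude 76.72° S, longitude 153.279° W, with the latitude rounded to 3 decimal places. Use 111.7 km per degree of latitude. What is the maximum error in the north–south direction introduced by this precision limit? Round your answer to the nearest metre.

56 metres

Rounding to 3 decimal places leaves the latitude within ±0.0005° of the true value.
So the N–S error is at most 0.0005 × 111700 = 55.85 m.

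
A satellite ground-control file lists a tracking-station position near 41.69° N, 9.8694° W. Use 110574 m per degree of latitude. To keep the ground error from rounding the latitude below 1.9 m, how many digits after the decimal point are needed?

One degree of latitude covers 110574 m.
Rounding to N decimal places gives at most 0.5 × 10⁻ᴺ degrees of error, i.e. 0.5 × 10⁻ᴺ × 110574 m.
Setting 55287 × 10⁻ᴺ ≤ 1.9 gives 10ᴺ ≥ 2.91e+04, i.e. N ≥ 4.46.
At 4 places the error can reach 5.53 m, but 5 places keeps it to 0.553 m.

5 decimal places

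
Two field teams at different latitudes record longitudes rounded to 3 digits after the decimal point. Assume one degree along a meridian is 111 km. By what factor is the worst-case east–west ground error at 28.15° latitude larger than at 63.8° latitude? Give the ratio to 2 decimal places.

Rounding to 3 decimal places leaves the longitude within ±0.0005° of the true value.
At 28.15°: 0.0005° × 111000 × cos 28.15° = 0.0005 × 111000 × 0.8817 ≈ 48.935 m.
At 63.8°: 0.0005° × 111000 × cos 63.8° = 0.0005 × 111000 × 0.4415 ≈ 24.504 m.
Ratio: 48.935 / 24.504 = cos 28.15° / cos 63.8° ≈ 1.9971.

2.00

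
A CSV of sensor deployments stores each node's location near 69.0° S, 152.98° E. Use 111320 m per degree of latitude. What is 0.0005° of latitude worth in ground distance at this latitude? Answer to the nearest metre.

56 metres

Along a meridian 0.0005° is 0.0005 × 111320 = 55.66 m.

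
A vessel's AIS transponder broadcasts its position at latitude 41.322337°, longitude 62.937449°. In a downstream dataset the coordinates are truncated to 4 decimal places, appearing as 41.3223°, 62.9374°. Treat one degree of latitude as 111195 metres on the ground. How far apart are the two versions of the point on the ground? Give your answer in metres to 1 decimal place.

The latitude changed by +0.000037° and the longitude by +0.000049°.
N–S: 0.000037° × 111195 m/° = 4.11421 m.
East–west at this latitude: 0.000049° × 111195 × cos 41.3223° ≈ 0.000049 × 83508.2 = 4.0919 m.
Hypotenuse of the two orthogonal shifts: √(4.11421² + 4.0919²) = 5.80262 m.

5.8 metres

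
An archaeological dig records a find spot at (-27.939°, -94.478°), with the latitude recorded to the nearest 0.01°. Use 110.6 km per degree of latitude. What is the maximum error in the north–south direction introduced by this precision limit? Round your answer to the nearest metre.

Rounding to 2 decimal places leaves the latitude within ±0.005° of the true value.
So the N–S error is at most 0.005 × 110600 = 553 m.

553 metres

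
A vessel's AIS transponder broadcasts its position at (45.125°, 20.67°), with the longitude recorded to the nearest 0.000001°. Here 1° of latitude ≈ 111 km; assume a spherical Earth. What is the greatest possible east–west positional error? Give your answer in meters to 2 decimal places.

0.04 meters

Rounding to 6 decimal places leaves the longitude within ±5e-07° of the true value.
One degree of longitude at 45.125° is 111000 × cos 45.125° ≈ 111000 × 0.7056 = 78317.4 m.
Maximum E–W displacement: 5e-07 × 78317.4 = 0.0391587 m.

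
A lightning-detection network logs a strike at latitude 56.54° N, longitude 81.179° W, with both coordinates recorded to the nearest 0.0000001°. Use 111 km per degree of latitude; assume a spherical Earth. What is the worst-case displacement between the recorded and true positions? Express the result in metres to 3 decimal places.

0.006 metres

Rounding to 7 decimal places leaves each coordinate within ±5e-08° of the true value.
Latitude error → 5e-08 × 111000 = 0.00555 m along the meridian.
East–west component at 56.54°: 5e-08° × 111000 × cos 56.54° ≈ 5e-08 × 61200.4 ≈ 0.00306002 m.
The two errors are perpendicular, so the maximum displacement is √(0.00555² + 0.00306002²) ≈ 0.00633768 m.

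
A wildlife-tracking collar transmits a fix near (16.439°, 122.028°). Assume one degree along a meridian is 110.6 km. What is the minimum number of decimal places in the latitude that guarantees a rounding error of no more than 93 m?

3 decimal places

One degree of latitude covers 110600 m.
With N decimal places the half-ulp bound is 0.5·10⁻ᴺ°, or 0.5·10⁻ᴺ × 110600 m on the ground.
Setting 55300 × 10⁻ᴺ ≤ 93 gives 10ᴺ ≥ 594.6, i.e. N ≥ 2.77.
N = 2 would give 553 m (too coarse); N = 3 gives 55.3 m ≤ 93 m.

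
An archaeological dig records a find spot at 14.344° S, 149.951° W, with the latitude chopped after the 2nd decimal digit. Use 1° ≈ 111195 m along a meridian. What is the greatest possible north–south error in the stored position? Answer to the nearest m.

Truncating at 2 decimal places can drop up to a full unit in the last place, so the latitude may be off by as much as 0.01°.
So the N–S error is at most 0.01 × 111195 = 1111.95 m.

1112 m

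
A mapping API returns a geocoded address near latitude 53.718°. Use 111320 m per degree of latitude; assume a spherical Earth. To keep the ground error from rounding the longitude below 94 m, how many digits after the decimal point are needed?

3 decimal places

At 53.718° one degree of longitude covers 111320 × cos 53.718° ≈ 111320 × 0.5918 ≈ 65874.7 m.
N decimal places → at most half a unit in the last place, 0.5 × 10⁻ᴺ° = 65874.7/2 × 10⁻ᴺ m.
Setting 32937.4 × 10⁻ᴺ ≤ 94 gives 10ᴺ ≥ 350.4, i.e. N ≥ 2.54.
N = 2 would give 329 m (too coarse); N = 3 gives 32.9 m ≤ 94 m.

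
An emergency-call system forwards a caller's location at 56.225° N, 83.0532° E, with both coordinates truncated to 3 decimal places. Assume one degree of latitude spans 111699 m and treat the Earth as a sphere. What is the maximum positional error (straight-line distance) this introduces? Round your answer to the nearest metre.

Truncating at 3 decimal places can drop up to a full unit in the last place, so each coordinate may be off by as much as 0.001°.
North–south component: 0.001° × 111699 = 111.699 m.
East–west component at 56.225°: 0.001° × 111699 × cos 56.225° ≈ 0.001 × 62097.2 ≈ 62.0972 m.
Combining orthogonally: (111.699² + 62.0972²)^½ ≈ 127.8 m.

128 metres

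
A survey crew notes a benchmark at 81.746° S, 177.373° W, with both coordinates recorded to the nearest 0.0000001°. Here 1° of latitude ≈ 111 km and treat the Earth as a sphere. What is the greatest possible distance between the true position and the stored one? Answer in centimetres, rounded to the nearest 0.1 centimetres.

Rounding to 7 decimal places leaves each coordinate within ±5e-08° of the true value.
N–S: 5e-08° × 111000 m/° = 0.00555 m.
E–W at 81.746°: 5e-08° × 111000 × cos 81.746° = 5e-08 × 111000 × 0.1436 ≈ 0.000796768 m.
Combining orthogonally: (0.00555² + 0.000796768²)^½ ≈ 0.0056069 m.
That is 0.0056069 m = 0.56069 cm.

0.6 centimetres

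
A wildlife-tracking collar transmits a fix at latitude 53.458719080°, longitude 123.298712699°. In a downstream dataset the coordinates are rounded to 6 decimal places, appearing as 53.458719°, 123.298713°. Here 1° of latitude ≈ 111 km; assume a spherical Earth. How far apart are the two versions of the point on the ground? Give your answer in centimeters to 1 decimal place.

2.2 centimeters

Δlat = 53.458719080 − 53.458719 = +0.000000080°; Δlon = 123.298712699 − 123.298713 = -0.000000301°.
N–S: 0.000000080° × 111000 m/° = 0.00888 m.
East–west at this latitude: -0.000000301° × 111000 × cos 53.4587° ≈ -0.000000301 × 66089.6 = -0.019893 m.
Distance: √(0.00888² + 0.019893²) ≈ 0.021785 m.
That is 0.021785 m = 2.1785 cm.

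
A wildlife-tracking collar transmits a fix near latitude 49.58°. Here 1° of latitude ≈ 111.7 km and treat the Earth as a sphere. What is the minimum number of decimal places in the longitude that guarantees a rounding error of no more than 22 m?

At 49.58° one degree of longitude covers 111700 × cos 49.58° ≈ 111700 × 0.6484 ≈ 72424.7 m.
N decimal places → at most half a unit in the last place, 0.5 × 10⁻ᴺ° = 72424.7/2 × 10⁻ᴺ m.
Need 0.5 × 72424.7 × 10⁻ᴺ ≤ 22 → 10⁻ᴺ ≤ 6.075e-04, so N ≥ 3.22.
So 4 decimal places suffice (3.62 m); 3 would allow up to 36.2 m.

4 decimal places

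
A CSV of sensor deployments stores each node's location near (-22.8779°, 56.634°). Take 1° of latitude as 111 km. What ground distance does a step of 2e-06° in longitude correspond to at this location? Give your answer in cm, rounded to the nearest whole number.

At 22.8779° a degree of longitude is 111000 × cos 22.8779° ≈ 102268 m, so 2e-06° corresponds to 0.204536 m.
That is 0.204536 m = 20.454 cm.

20 cm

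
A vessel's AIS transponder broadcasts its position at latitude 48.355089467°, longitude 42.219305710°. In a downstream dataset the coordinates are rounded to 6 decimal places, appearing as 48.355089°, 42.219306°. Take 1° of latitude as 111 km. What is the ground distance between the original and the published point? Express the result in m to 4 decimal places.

0.0561 m

The latitude changed by +0.000000467° and the longitude by -0.000000290°.
N–S: 0.000000467° × 111000 m/° = 0.051837 m.
E–W at 48.3551°: -0.000000290° × 111000 × cos 48.3551° = -0.000000290 × 111000 × 0.6645 ≈ -0.0213906 m.
Hypotenuse of the two orthogonal shifts: √(0.051837² + 0.0213906²) = 0.056077 m.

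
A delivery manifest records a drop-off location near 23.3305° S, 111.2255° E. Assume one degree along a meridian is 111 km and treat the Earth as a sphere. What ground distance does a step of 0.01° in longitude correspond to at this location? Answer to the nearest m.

One degree of longitude here spans 111000 × cos 23.3305° = 111000 × 0.9182 ≈ 101924 m; 0.01° of that is 1019.24 m.

1019 m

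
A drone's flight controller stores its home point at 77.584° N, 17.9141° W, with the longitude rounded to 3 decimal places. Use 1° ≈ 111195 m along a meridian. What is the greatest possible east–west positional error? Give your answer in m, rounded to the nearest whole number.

12 m

Rounding to 3 decimal places leaves the longitude within ±0.0005° of the true value.
One degree of longitude at 77.584° is 111195 × cos 77.584° ≈ 111195 × 0.2150 = 23907.8 m.
East–west error: 0.0005° × 23907.8 m/° ≈ 11.9539 m.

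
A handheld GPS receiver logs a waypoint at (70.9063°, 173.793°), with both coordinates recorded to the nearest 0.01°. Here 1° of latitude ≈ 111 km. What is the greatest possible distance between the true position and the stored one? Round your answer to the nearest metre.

584 metres

Rounding to 2 decimal places leaves each coordinate within ±0.005° of the true value.
Latitude error → 0.005 × 111000 = 555 m along the meridian.
Longitude error → 0.005 × 111000 × cos 70.9063° = 0.005 × 111000 × 0.3271 ≈ 181.548 m.
Combining orthogonally: (555² + 181.548²)^½ ≈ 583.939 m.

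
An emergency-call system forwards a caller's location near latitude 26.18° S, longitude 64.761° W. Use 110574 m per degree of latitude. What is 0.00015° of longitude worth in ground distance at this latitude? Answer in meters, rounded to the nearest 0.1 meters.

0.00015° of longitude at 26.18° is 0.00015 × 110574 × cos 26.18° ≈ 0.00015 × 99230.5 = 14.8846 m.

14.9 meters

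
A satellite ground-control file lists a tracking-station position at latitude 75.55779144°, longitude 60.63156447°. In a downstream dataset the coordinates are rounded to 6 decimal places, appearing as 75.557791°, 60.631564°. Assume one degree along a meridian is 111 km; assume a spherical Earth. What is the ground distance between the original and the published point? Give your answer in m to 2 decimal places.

The latitude changed by +0.00000044° and the longitude by +0.00000047°.
North–south shift: 0.00000044 × 111000 = 0.04884 m.
East–west at this latitude: 0.00000047° × 111000 × cos 75.5578° ≈ 0.00000047 × 27683.8 = 0.0130114 m.
Hypotenuse of the two orthogonal shifts: √(0.04884² + 0.0130114²) = 0.0505435 m.

0.05 m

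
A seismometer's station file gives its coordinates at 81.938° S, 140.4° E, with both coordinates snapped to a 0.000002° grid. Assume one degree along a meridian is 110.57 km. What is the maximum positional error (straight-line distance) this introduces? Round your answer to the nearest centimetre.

With a 0.000002° grid the true value lies within half a step, ±0.000002°/2 = ±1e-06°, of the stored one.
N–S: 1e-06° × 110570 m/° = 0.11057 m.
East–west component at 81.938°: 1e-06° × 110570 × cos 81.938° ≈ 1e-06 × 15506.8 ≈ 0.0155068 m.
The two errors are perpendicular, so the maximum displacement is √(0.11057² + 0.0155068²) ≈ 0.111652 m.
That is 0.111652 m = 11.165 cm.

11 centimetres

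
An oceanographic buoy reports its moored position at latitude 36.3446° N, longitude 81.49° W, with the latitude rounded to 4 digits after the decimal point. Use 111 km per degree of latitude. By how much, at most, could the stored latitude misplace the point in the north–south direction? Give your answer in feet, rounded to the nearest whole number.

18 feet

Rounding to 4 decimal places leaves the latitude within ±5e-05° of the true value.
Along the meridian that is 5e-05° × 111000 m/° = 5.55 m.
In feet: 5.55 m ÷ 0.3048 ≈ 18.209 ft.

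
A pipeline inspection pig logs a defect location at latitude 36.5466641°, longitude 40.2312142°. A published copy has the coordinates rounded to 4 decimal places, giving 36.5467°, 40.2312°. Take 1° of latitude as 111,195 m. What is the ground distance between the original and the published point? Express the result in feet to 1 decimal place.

Δlat = 36.5466641 − 36.5467 = -0.0000359°; Δlon = 40.2312142 − 40.2312 = +0.0000142°.
North–south shift: -0.0000359 × 111195 = -3.9919 m.
E–W at 36.5467°: 0.0000142° × 111195 × cos 36.5467° = 0.0000142 × 111195 × 0.8034 ≈ 1.2685 m.
Combined displacement = (3.9919² + 1.2685²)^½ ≈ 4.1886 m.
In feet: 4.1886 m ÷ 0.3048 ≈ 13.742 ft.

13.7 feet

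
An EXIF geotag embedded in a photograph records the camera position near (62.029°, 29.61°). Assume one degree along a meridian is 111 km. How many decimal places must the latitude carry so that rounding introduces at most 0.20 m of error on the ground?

6

One degree of latitude covers 111000 m.
N decimal places → at most half a unit in the last place, 0.5 × 10⁻ᴺ° = 111000/2 × 10⁻ᴺ m.
Setting 55500 × 10⁻ᴺ ≤ 0.20 gives 10ᴺ ≥ 2.775e+05, i.e. N ≥ 5.44.
So 6 decimal places suffice (0.0555 m); 5 would allow up to 0.555 m.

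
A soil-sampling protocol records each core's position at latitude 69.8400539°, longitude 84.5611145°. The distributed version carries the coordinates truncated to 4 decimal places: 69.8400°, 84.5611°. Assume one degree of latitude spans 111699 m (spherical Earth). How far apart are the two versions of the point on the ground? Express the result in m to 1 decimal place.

6.0 m

Δlat = 69.8400539 − 69.8400 = +0.0000539°; Δlon = 84.5611145 − 84.5611 = +0.0000145°.
North–south shift: 0.0000539 × 111699 = 6.02058 m.
East–west at this latitude: 0.0000145° × 111699 × cos 69.84° ≈ 0.0000145 × 38496.3 = 0.558196 m.
Distance: √(6.02058² + 0.558196²) ≈ 6.0464 m.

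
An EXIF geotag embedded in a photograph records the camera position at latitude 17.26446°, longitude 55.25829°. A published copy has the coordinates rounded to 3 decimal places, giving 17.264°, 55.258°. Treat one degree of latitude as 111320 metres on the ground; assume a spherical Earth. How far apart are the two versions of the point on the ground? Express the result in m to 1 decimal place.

59.8 m

Δlat = 17.26446 − 17.264 = +0.00046°; Δlon = 55.25829 − 55.258 = +0.00029°.
N–S: 0.00046° × 111320 m/° = 51.2072 m.
E–W at 17.264°: 0.00029° × 111320 × cos 17.264° = 0.00029 × 111320 × 0.9549 ≈ 30.8284 m.
Distance: √(51.2072² + 30.8284²) ≈ 59.7709 m.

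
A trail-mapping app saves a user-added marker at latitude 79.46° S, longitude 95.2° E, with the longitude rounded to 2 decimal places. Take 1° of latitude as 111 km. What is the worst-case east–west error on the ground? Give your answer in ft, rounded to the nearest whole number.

333 ft

Rounding to 2 decimal places leaves the longitude within ±0.005° of the true value.
One degree of longitude at 79.46° is 111000 × cos 79.46° ≈ 111000 × 0.1829 = 20304.3 m.
Maximum E–W displacement: 0.005 × 20304.3 = 101.522 m.
In feet: 101.522 m ÷ 0.3048 ≈ 333.08 ft.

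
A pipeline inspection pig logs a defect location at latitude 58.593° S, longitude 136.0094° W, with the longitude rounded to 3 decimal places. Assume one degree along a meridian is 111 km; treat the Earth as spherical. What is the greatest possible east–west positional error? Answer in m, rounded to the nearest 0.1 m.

28.9 m

Rounding to 3 decimal places leaves the longitude within ±0.0005° of the true value.
At latitude 58.593° a degree of longitude spans 111000 m × cos 58.593° = 111000 × 0.5211 ≈ 57843.6 m.
So at most 0.0005° × 57843.6 ≈ 28.9218 m east–west.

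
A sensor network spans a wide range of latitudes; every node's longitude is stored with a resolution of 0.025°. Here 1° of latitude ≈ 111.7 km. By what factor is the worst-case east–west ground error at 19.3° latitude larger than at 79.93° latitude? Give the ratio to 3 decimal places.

With a 0.025° grid the true value lies within half a step, ±0.025°/2 = ±0.0125°, of the stored one.
At 19.3°: 0.0125° × 111700 × cos 19.3° = 0.0125 × 111700 × 0.9438 ≈ 1317.8 m.
Error at 79.93° = 0.0125° × 111700 × cos 79.93° ≈ 1396.2 × 0.1749 = 244.14 m.
The ratio reduces to cos 19.3° / cos 79.93° = 0.9438/0.1749 ≈ 5.3977.

5.398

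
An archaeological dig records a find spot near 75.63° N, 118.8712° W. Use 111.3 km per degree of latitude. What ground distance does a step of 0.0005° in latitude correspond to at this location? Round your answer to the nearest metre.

56 metres

Along a meridian 0.0005° is 0.0005 × 111300 = 55.65 m.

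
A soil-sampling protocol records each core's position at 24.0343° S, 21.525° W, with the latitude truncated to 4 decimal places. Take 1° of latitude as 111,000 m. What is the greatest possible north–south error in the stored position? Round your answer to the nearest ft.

Truncating at 4 decimal places can drop up to a full unit in the last place, so the latitude may be off by as much as 0.0001°.
So the N–S error is at most 0.0001 × 111000 = 11.1 m.
In feet: 11.1 m ÷ 0.3048 ≈ 36.417 ft.

36 ft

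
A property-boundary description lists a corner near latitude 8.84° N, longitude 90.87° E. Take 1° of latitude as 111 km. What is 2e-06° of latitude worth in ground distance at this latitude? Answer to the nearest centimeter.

22 centimeters

2e-06° × 111000 m/° = 0.222 m.
That is 0.222 m = 22.2 cm.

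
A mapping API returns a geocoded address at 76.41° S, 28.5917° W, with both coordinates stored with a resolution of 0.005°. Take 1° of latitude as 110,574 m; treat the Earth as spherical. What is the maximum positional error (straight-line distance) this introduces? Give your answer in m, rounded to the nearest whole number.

With a 0.005° grid the true value lies within half a step, ±0.005°/2 = ±0.0025°, of the stored one.
N–S: 0.0025° × 110574 m/° = 276.435 m.
E–W at 76.41°: 0.0025° × 110574 × cos 76.41° = 0.0025 × 110574 × 0.2350 ≈ 64.9546 m.
Worst case both components are at the extreme and orthogonal: √(276.435² + 64.9546²) ≈ 283.964 m.

284 m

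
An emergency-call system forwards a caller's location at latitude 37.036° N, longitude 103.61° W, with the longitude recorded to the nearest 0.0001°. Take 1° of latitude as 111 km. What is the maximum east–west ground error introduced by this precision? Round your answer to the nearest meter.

4 meters

Rounding to 4 decimal places leaves the longitude within ±5e-05° of the true value.
One degree of longitude at 37.036° is 111000 × cos 37.036° ≈ 111000 × 0.7983 = 88606.6 m.
East–west error: 5e-05° × 88606.6 m/° ≈ 4.43033 m.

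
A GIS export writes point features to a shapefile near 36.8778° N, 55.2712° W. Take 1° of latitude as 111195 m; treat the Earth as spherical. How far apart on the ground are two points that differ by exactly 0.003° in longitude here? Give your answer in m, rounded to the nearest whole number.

267 m

0.003° of longitude at 36.8778° is 0.003 × 111195 × cos 36.8778° ≈ 0.003 × 88946.8 = 266.84 m.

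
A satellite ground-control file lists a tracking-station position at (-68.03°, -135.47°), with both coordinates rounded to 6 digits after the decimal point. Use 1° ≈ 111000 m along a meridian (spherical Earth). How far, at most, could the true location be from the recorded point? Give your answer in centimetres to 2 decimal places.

5.93 centimetres

Rounding to 6 decimal places leaves each coordinate within ±5e-07° of the true value.
North–south component: 5e-07° × 111000 = 0.0555 m.
E–W at 68.03°: 5e-07° × 111000 × cos 68.03° = 5e-07 × 111000 × 0.3741 ≈ 0.0207637 m.
Worst case both components are at the extreme and orthogonal: √(0.0555² + 0.0207637²) ≈ 0.0592569 m.
That is 0.0592569 m = 5.9257 cm.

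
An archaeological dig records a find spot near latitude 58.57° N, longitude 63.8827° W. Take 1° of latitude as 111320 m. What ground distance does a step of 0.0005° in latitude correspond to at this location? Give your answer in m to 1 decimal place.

55.7 m

Along a meridian 0.0005° is 0.0005 × 111320 = 55.66 m.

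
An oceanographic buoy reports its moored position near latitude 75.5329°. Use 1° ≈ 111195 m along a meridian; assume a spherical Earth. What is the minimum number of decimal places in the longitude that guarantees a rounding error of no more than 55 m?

At 75.5329° one degree of longitude covers 111195 × cos 75.5329° ≈ 111195 × 0.2498 ≈ 27779.2 m.
With N decimal places the half-ulp bound is 0.5·10⁻ᴺ°, or 0.5·10⁻ᴺ × 27779.2 m on the ground.
Need 0.5 × 27779.2 × 10⁻ᴺ ≤ 55 → 10⁻ᴺ ≤ 3.960e-03, so N ≥ 2.40.
So 3 decimal places suffice (13.9 m); 2 would allow up to 139 m.

3 decimal places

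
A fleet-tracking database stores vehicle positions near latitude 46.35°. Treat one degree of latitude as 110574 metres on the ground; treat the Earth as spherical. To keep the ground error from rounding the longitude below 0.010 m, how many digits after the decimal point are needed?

7

At 46.35° one degree of longitude covers 110574 × cos 46.35° ≈ 110574 × 0.6903 ≈ 76323.8 m.
N decimal places → at most half a unit in the last place, 0.5 × 10⁻ᴺ° = 76323.8/2 × 10⁻ᴺ m.
Setting 38161.9 × 10⁻ᴺ ≤ 0.010 gives 10ᴺ ≥ 3.816e+06, i.e. N ≥ 6.58.
At 6 places the error can reach 0.0382 m, but 7 places keeps it to 0.00382 m.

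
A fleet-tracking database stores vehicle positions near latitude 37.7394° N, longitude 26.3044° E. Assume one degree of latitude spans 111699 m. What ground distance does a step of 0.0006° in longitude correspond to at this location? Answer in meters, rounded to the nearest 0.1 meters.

At 37.7394° a degree of longitude is 111699 × cos 37.7394° ≈ 88331.9 m, so 0.0006° corresponds to 52.9991 m.

53.0 meters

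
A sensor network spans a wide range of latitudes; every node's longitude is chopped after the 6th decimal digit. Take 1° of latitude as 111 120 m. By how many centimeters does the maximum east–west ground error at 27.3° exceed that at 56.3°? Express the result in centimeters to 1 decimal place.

Truncating at 6 decimal places can drop up to a full unit in the last place, so the longitude may be off by as much as 1e-06°.
Error at 27.3° = 1e-06° × 111120 × cos 27.3° ≈ 0.11112 × 0.8886 = 0.098743 m.
Error at 56.3° = 1e-06° × 111120 × cos 56.3° ≈ 0.11112 × 0.5548 = 0.061654 m.
So the lower-latitude error exceeds the higher by 0.098743 − 0.061654 = 0.037089 m.
That is 0.0370888 m = 3.7089 cm.

3.7 centimeters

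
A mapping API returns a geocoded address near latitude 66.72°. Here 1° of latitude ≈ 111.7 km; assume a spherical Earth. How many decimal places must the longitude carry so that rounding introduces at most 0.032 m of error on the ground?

6

At 66.72° one degree of longitude covers 111700 × cos 66.72° ≈ 111700 × 0.3952 ≈ 44146.6 m.
N decimal places → at most half a unit in the last place, 0.5 × 10⁻ᴺ° = 44146.6/2 × 10⁻ᴺ m.
Setting 22073.3 × 10⁻ᴺ ≤ 0.032 gives 10ᴺ ≥ 6.898e+05, i.e. N ≥ 5.84.
At 5 places the error can reach 0.221 m, but 6 places keeps it to 0.0221 m.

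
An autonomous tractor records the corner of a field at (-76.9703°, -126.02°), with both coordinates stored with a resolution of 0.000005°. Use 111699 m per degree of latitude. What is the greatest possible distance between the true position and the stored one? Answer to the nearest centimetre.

29 centimetres

With a 0.000005° grid the true value lies within half a step, ±0.000005°/2 = ±2.5e-06°, of the stored one.
N–S: 2.5e-06° × 111699 m/° = 0.279247 m.
Longitude error → 2.5e-06 × 111699 × cos 76.9703° = 2.5e-06 × 111699 × 0.2255 ≈ 0.0629581 m.
Combining orthogonally: (0.279247² + 0.0629581²)^½ ≈ 0.286257 m.
That is 0.286257 m = 28.626 cm.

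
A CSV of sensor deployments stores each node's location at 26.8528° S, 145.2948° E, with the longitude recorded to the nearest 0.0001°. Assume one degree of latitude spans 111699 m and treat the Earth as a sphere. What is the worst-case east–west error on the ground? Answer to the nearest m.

Rounding to 4 decimal places leaves the longitude within ±5e-05° of the true value.
One degree of longitude at 26.8528° is 111699 × cos 26.8528° ≈ 111699 × 0.8922 = 99654.5 m.
Maximum E–W displacement: 5e-05 × 99654.5 = 4.98272 m.

5 m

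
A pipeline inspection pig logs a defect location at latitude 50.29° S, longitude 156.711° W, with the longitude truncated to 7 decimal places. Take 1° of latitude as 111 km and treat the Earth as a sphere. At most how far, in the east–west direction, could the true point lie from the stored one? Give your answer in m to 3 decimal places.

0.007 m

Truncating at 7 decimal places can drop up to a full unit in the last place, so the longitude may be off by as much as 1e-07°.
Parallels shrink by cos φ, so at 50.29° a degree of longitude is 111000 × 0.6389 ≈ 70918.1 m.
East–west error: 1e-07° × 70918.1 m/° ≈ 0.00709181 m.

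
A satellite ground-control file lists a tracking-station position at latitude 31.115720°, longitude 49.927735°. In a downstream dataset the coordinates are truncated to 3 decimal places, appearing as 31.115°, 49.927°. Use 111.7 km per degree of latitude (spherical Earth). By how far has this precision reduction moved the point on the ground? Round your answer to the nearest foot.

350 feet

The latitude changed by +0.000720° and the longitude by +0.000735°.
N–S: 0.000720° × 111700 m/° = 80.424 m.
E–W at 31.115°: 0.000735° × 111700 × cos 31.115° = 0.000735 × 111700 × 0.8561 ≈ 70.288 m.
Distance: √(80.424² + 70.288²) ≈ 106.81 m.
In feet: 106.81 m ÷ 0.3048 ≈ 350.43 ft.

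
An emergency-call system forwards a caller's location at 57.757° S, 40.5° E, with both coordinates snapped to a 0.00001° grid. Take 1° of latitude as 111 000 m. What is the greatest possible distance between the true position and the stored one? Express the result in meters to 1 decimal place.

With a 0.00001° grid the true value lies within half a step, ±0.00001°/2 = ±5e-06°, of the stored one.
North–south component: 5e-06° × 111000 = 0.555 m.
Longitude error → 5e-06 × 111000 × cos 57.757° = 5e-06 × 111000 × 0.5335 ≈ 0.296099 m.
The two errors are perpendicular, so the maximum displacement is √(0.555² + 0.296099²) ≈ 0.629046 m.

0.6 meters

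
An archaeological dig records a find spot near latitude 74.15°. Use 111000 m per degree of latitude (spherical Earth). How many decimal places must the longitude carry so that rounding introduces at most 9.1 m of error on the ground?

4 decimal places

At 74.15° one degree of longitude covers 111000 × cos 74.15° ≈ 111000 × 0.2731 ≈ 30316.3 m.
With N decimal places the half-ulp bound is 0.5·10⁻ᴺ°, or 0.5·10⁻ᴺ × 30316.3 m on the ground.
Setting 15158.2 × 10⁻ᴺ ≤ 9.1 gives 10ᴺ ≥ 1666, i.e. N ≥ 3.22.
At 3 places the error can reach 15.2 m, but 4 places keeps it to 1.52 m.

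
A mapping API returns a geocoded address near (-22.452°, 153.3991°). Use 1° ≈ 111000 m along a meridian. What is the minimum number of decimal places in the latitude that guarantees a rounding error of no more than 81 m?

3 decimal places

One degree of latitude covers 111000 m.
Rounding to N decimal places gives at most 0.5 × 10⁻ᴺ degrees of error, i.e. 0.5 × 10⁻ᴺ × 111000 m.
Need 0.5 × 111000 × 10⁻ᴺ ≤ 81 → 10⁻ᴺ ≤ 1.459e-03, so N ≥ 2.84.
At 2 places the error can reach 555 m, but 3 places keeps it to 55.5 m.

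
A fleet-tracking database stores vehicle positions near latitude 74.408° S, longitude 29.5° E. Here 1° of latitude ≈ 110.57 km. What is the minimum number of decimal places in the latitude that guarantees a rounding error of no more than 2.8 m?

5

One degree of latitude covers 110570 m.
N decimal places → at most half a unit in the last place, 0.5 × 10⁻ᴺ° = 110570/2 × 10⁻ᴺ m.
Setting 55285 × 10⁻ᴺ ≤ 2.8 gives 10ᴺ ≥ 1.974e+04, i.e. N ≥ 4.30.
So 5 decimal places suffice (0.553 m); 4 would allow up to 5.53 m.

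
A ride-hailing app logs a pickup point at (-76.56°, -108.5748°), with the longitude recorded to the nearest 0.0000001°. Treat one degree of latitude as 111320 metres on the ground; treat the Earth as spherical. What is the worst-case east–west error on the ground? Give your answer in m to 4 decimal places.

0.0013 m

Rounding to 7 decimal places leaves the longitude within ±5e-08° of the true value.
At latitude 76.56° a degree of longitude spans 111320 m × cos 76.56° = 111320 × 0.2324 ≈ 25873.8 m.
East–west error: 5e-08° × 25873.8 m/° ≈ 0.00129369 m.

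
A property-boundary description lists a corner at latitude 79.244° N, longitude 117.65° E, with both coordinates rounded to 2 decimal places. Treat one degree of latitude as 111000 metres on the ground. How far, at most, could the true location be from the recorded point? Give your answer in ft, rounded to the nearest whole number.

Rounding to 2 decimal places leaves each coordinate within ±0.005° of the true value.
Latitude error → 0.005 × 111000 = 555 m along the meridian.
East–west component at 79.244°: 0.005° × 111000 × cos 79.244° ≈ 0.005 × 20715.6 ≈ 103.578 m.
Combining orthogonally: (555² + 103.578²)^½ ≈ 564.582 m.
In feet: 564.582 m ÷ 0.3048 ≈ 1852.3 ft.

1852 ft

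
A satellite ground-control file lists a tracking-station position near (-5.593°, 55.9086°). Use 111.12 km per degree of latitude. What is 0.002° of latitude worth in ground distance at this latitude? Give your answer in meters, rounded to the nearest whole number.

222 meters

Along a meridian 0.002° is 0.002 × 111120 = 222.24 m.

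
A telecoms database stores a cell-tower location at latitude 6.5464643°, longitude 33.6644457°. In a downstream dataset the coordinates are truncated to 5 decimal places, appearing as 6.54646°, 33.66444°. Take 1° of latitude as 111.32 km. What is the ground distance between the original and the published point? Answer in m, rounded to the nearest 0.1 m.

0.8 m

Δlat = 6.5464643 − 6.54646 = +0.0000043°; Δlon = 33.6644457 − 33.66444 = +0.0000057°.
N–S: 0.0000043° × 111320 m/° = 0.478676 m.
E–W at 6.54646°: 0.0000057° × 111320 × cos 6.54646° = 0.0000057 × 111320 × 0.9935 ≈ 0.630387 m.
Distance: √(0.478676² + 0.630387²) ≈ 0.791529 m.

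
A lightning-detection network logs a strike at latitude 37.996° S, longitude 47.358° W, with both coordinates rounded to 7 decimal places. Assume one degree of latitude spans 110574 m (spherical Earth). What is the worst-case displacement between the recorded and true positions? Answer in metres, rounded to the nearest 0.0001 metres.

Rounding to 7 decimal places leaves each coordinate within ±5e-08° of the true value.
North–south component: 5e-08° × 110574 = 0.0055287 m.
East–west component at 37.996°: 5e-08° × 110574 × cos 37.996° ≈ 5e-08 × 87138.3 ≈ 0.00435691 m.
Combining orthogonally: (0.0055287² + 0.00435691²)^½ ≈ 0.00703912 m.

0.0070 metres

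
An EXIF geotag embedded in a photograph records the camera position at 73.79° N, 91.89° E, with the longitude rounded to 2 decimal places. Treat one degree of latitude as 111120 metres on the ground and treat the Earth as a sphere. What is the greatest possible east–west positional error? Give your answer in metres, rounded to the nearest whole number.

155 metres

Rounding to 2 decimal places leaves the longitude within ±0.005° of the true value.
At latitude 73.79° a degree of longitude spans 111120 m × cos 73.79° = 111120 × 0.2792 ≈ 31020.1 m.
Maximum E–W displacement: 0.005 × 31020.1 = 155.101 m.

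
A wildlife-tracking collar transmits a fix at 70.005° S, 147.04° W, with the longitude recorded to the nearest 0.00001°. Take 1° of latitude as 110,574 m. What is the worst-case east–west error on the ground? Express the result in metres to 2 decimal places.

Rounding to 5 decimal places leaves the longitude within ±5e-06° of the true value.
One degree of longitude at 70.005° is 110574 × cos 70.005° ≈ 110574 × 0.3419 = 37809.5 m.
Maximum E–W displacement: 5e-06 × 37809.5 = 0.189047 m.

0.19 metres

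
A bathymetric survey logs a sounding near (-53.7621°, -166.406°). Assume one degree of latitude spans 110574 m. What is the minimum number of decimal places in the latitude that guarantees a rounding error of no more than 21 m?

4

One degree of latitude covers 110574 m.
Rounding to N decimal places gives at most 0.5 × 10⁻ᴺ degrees of error, i.e. 0.5 × 10⁻ᴺ × 110574 m.
Need 0.5 × 110574 × 10⁻ᴺ ≤ 21 → 10⁻ᴺ ≤ 3.798e-04, so N ≥ 3.42.
N = 3 would give 55.3 m (too coarse); N = 4 gives 5.53 m ≤ 21 m.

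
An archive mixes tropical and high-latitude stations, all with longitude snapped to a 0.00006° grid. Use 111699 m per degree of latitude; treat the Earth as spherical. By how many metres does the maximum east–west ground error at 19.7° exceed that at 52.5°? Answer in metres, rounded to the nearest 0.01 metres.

1.11 metres

With a 0.00006° grid the true value lies within half a step, ±0.00006°/2 = ±3e-05°, of the stored one.
Error at 19.7° = 3e-05° × 111699 × cos 19.7° ≈ 3.351 × 0.9415 = 3.1548 m.
At 52.5°: 3e-05° × 111699 × cos 52.5° = 3e-05 × 111699 × 0.6088 ≈ 2.0399 m.
So the lower-latitude error exceeds the higher by 3.1548 − 2.0399 = 1.1149 m.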